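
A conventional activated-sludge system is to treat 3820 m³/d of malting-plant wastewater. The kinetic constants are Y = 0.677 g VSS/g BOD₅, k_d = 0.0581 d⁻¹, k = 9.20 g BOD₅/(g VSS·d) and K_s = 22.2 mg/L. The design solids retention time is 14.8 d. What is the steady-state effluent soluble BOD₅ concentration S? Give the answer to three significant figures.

S ≈ 0.457 mg/L

From the Monod/SRT balance for a CMAS, S = K_s·(1+k_d θ_c)/[θ_c·(Y k − k_d) − 1] = 22.2 × (1 + 0.0581 × 14.8) / [14.8 × (0.677 × 9.20 − 0.0581) − 1] = 41.29 / 90.32 = 0.4571 mg/L.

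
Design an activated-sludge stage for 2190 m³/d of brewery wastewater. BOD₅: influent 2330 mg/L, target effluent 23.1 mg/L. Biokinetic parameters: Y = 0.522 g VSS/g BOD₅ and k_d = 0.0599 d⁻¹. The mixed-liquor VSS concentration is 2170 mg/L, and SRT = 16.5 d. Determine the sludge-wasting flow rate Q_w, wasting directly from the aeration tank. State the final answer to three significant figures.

Rearranging the biomass balance for a CMAS with decay, V = Y·Q·ΔS·θ_c / [X·(1+k_d θ_c)] = 0.522 × 2190 × (2330 − 23.1) × 16.5 / [2170 × (1 + 0.0599 × 16.5)] = 4.35×10^7 / 4315 = 10085 m³.
Wasting from the aeration tank: Q_w = V / θ_c = 10085 / 16.5 = 611.2 m³/d.

Q_w ≈ 611 m³/d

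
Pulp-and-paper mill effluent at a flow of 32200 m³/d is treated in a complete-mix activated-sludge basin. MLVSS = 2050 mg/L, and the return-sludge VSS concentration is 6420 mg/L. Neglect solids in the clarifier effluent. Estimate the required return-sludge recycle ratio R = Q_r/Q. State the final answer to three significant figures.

R ≈ 0.469

R = Q_r/Q = X/(X_r − X) = 2050 / (6420 − 2050) = 0.4691.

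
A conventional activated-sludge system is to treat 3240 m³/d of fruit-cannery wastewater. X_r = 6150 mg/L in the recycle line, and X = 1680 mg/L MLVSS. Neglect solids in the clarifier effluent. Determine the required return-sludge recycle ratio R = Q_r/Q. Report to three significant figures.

Mass balance around the secondary clarifier (neglecting effluent solids): R = X / (X_r − X) = 1680 / (6150 − 1680) = 0.3758.

R ≈ 0.376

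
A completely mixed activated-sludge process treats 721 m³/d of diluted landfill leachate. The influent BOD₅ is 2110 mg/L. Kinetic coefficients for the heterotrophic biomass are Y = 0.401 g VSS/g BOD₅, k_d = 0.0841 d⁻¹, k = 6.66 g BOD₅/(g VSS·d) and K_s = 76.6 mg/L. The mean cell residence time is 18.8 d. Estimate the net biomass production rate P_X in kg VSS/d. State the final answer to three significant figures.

From the Monod/SRT balance for a CMAS, S = K_s·(1+k_d θ_c)/[θ_c·(Y k − k_d) − 1] = 76.6 × (1 + 0.0841 × 18.8) / [18.8 × (0.401 × 6.66 − 0.0841) − 1] = 197.7 / 47.63 = 4.151 mg/L.
Observed yield with endogenous decay: Y_obs = Y / (1 + k_d·θ_c) = 0.401 / (1 + 0.0841 × 18.8) = 0.401 / 2.581 = 0.1554 g VSS/g BOD₅.
Mass of BOD₅ removed per day: Q(S₀ − S) = 721 × 2106 g/m³ = 1518 kg/d.
Biomass produced: P_X = Y_obs·Q·ΔS = 0.1554 × 1518 ≈ 235.9 kg VSS/d.

P_X ≈ 236 kg VSS/d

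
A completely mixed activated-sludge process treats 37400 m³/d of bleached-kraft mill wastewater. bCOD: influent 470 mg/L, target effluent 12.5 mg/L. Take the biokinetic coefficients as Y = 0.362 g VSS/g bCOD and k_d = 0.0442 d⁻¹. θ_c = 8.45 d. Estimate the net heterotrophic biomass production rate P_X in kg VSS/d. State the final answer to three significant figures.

P_X ≈ 4510 kg VSS/d

The observed yield is Y_obs = Y/(1 + k_d·θ_c) = 0.362 / (1 + 0.0442 × 8.45) = 0.362 / 1.373 = 0.2636 g VSS per g bCOD removed.
Substrate removed = Q·(S₀ − S) = 37400 m³/d × (470 − 12.5) g/m³ = 1.71×10^7 g/d = 17110 kg/d.
Net biomass production P_X = Y_obs × Q·(S₀ − S) = 0.2636 × 17110 = 4510 kg VSS/d.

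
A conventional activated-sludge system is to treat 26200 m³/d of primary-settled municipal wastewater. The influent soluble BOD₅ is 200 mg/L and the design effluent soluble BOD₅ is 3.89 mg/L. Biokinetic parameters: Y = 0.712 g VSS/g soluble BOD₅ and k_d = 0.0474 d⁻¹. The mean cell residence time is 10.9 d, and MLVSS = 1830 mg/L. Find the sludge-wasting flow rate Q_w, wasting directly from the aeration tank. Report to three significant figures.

Q_w ≈ 1320 m³/d

From the SRT design equation V = Y Q (S₀−S) θ_c / [X (1 + k_d θ_c)] = 0.712 × 26200 × (200 − 3.89) × 10.9 / [1830 × (1 + 0.0474 × 10.9)] = 3.99×10^7 / 2775 = 14367 m³.
Wasting from the aeration tank: Q_w = V / θ_c = 14367 / 10.9 = 1318 m³/d.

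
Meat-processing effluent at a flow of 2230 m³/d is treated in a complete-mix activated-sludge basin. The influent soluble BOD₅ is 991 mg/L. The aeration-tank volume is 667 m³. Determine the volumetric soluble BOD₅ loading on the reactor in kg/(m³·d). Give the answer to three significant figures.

L_v = Q S₀ / V = 2230 × 991 × 10⁻³ / 667.0 = 3.313 kg/(m³·d).

L_v ≈ 3.31 kg soluble BOD₅/(m³·d)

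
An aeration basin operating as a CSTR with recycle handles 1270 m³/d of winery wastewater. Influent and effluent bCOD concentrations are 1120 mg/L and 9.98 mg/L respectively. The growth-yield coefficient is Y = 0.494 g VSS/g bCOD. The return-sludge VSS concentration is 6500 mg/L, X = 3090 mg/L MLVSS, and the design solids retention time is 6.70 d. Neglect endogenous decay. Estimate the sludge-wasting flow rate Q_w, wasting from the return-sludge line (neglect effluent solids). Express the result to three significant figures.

V·X = Y·Q·ΔS·θ_c gives V = 0.494 × 1270 × (1120 − 9.98) × 6.70 / 3090 = 1510 m³.
Q_w = (V·X)/(θ_c X_r) = 1510 × 3090 / (6.70 × 6500) = 107.1 m³/d.

Q_w ≈ 107 m³/d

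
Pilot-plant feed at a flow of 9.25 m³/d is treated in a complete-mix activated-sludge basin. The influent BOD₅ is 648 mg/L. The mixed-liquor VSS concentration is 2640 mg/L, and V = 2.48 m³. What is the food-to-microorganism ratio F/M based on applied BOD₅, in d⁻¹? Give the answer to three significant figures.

F/M ≈ 0.916 d⁻¹

F/M = applied load / biomass = Q·S₀/(V·X) = 9.25 × 648 / (2.480 × 2640) = 0.9155 d⁻¹.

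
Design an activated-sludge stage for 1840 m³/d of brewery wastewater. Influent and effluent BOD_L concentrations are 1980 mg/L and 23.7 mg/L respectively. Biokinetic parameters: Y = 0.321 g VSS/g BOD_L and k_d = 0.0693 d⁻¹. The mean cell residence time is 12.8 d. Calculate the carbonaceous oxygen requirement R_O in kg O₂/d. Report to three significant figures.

R_O ≈ 2730 kg O₂/d

Observed yield with endogenous decay: Y_obs = Y / (1 + k_d·θ_c) = 0.321 / (1 + 0.0693 × 12.8) = 0.321 / 1.887 = 0.1701 g VSS/g BOD_L.
Mass of BOD_L removed per day: Q(S₀ − S) = 1840 × 1956 g/m³ = 3600 kg/d.
P_X = Y_obs·Q·(S₀ − S) = 0.1701 × 3600 = 612.3 kg VSS/d.
R_O = Q·ΔS − 1.42 P_X = 3600 − 869.5 = 2730 kg O₂/d.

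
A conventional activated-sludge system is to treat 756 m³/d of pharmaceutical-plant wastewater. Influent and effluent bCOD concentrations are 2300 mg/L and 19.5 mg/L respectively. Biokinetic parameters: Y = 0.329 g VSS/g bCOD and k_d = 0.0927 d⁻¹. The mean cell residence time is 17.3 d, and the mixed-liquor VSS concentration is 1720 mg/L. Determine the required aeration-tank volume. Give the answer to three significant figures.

Steady-state biomass mass balance: V·X·(1 + k_d·θ_c) = Y·Q·(S₀ − S)·θ_c, so V = 0.329 × 756 × (2300 − 19.5) × 17.3 / [1720 × (1 + 0.0927 × 17.3)] = 9.81×10^6 / 4478 = 2191 m³.

V ≈ 2190 m³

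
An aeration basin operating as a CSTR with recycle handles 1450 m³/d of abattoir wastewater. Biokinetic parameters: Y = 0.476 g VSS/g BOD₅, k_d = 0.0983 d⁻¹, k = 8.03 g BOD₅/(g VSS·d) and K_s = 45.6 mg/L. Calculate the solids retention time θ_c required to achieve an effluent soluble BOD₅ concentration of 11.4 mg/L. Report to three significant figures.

From 1/θ_c = Y·k·S/(K_s + S) − k_d: Y·k·S/(K_s+S) = 0.476 × 8.03 × 11.4 / (45.6 + 11.4) = 0.7645 d⁻¹.
Then 1/θ_c = μ − k_d = 0.7645 − 0.0983 = 0.6662 d⁻¹, giving θ_c = 1.501 d.

θ_c ≈ 1.50 d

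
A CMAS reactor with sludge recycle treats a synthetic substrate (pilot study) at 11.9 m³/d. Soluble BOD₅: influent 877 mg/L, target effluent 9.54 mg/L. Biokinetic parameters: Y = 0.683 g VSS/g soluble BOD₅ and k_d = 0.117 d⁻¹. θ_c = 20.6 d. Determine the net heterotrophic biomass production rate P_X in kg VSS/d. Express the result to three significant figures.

Y_obs = Y / (1 + k_d θ_c) = 0.683 / (1 + 0.117 × 20.6) = 0.683 / 3.410 = 0.2003.
Mass of soluble BOD₅ removed per day: Q(S₀ − S) = 11.9 × 867.5 g/m³ = 10.32 kg/d.
So the net sludge growth is P_X = 0.2003 × 10.32 = 2.067 kg VSS/d.

P_X ≈ 2.07 kg VSS/d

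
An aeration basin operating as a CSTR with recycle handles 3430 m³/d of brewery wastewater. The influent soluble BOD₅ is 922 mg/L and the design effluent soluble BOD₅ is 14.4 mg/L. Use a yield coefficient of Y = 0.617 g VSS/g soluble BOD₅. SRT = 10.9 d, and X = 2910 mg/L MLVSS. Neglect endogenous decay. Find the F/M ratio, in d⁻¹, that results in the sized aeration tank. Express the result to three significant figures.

Biomass mass balance (decay neglected): V·X = Y·Q·(S₀ − S)·θ_c, so V = 0.617 × 3430 × (922 − 14.4) × 10.9 / 2910 = 7195 m³.
F/M = applied load / biomass = Q·S₀/(V·X) = 3430 × 922 / (7195 × 2910) = 0.1511 d⁻¹.

F/M ≈ 0.151 d⁻¹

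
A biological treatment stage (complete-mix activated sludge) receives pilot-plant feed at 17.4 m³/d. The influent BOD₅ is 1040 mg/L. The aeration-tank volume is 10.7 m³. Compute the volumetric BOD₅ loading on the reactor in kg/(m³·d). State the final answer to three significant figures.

L_v = Q S₀ / V = 17.4 × 1040 × 10⁻³ / 10.70 = 1.691 kg/(m³·d).

L_v ≈ 1.69 kg BOD₅/(m³·d)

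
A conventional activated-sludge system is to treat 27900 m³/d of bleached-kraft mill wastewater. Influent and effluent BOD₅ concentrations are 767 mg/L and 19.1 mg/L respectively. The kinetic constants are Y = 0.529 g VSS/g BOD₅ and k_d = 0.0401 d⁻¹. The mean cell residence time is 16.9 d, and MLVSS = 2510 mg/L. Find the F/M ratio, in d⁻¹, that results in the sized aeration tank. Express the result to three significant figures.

F/M ≈ 0.192 d⁻¹

Steady-state biomass mass balance: V·X·(1 + k_d·θ_c) = Y·Q·(S₀ − S)·θ_c, so V = 0.529 × 27900 × (767 − 19.1) × 16.9 / [2510 × (1 + 0.0401 × 16.9)] = 1.87×10^8 / 4211 = 44300 m³.
Food-to-microorganism ratio F/M = Q S₀ / (V X) = 27900 × 767 / (44300 × 2510) = 0.1925 d⁻¹.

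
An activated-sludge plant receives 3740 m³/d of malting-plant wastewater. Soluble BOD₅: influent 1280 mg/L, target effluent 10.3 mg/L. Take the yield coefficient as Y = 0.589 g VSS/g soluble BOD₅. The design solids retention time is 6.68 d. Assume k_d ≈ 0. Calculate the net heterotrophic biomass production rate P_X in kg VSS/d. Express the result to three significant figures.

P_X ≈ 2800 kg VSS/d

Since k_d ≈ 0, Y_obs = Y = 0.589 g VSS/g soluble BOD₅.
Substrate removed = Q·(S₀ − S) = 3740 m³/d × (1280 − 10.3) g/m³ = 4.75×10^6 g/d = 4749 kg/d.
Net biomass production P_X = Y_obs × Q·(S₀ − S) = 0.5890 × 4749 = 2797 kg VSS/d.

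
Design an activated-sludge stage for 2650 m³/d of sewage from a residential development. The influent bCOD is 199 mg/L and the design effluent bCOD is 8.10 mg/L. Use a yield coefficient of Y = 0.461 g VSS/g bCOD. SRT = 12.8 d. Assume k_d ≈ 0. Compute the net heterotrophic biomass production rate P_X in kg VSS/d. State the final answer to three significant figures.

Since k_d ≈ 0, Y_obs = Y = 0.461 g VSS/g bCOD.
Q·(S₀ − S) = 2650 × (199 − 8.10) × 10⁻³ = 505.9 kg/d removed.
Net biomass production P_X = Y_obs × Q·(S₀ − S) = 0.4610 × 505.9 = 233.2 kg VSS/d.

P_X ≈ 233 kg VSS/d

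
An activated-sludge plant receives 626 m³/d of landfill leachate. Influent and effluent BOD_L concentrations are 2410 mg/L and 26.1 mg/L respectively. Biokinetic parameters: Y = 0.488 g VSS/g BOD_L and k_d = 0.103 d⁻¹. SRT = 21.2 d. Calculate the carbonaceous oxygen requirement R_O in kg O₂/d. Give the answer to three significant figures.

Correct the yield for decay: Y_obs = Y/(1 + k_d θ_c) = 0.488 / (1 + 0.103 × 21.2) = 0.488 / 3.184 = 0.1533.
Mass of BOD_L removed per day: Q(S₀ − S) = 626 × 2384 g/m³ = 1492 kg/d.
Biomass synthesised: P_X = Y_obs × 1492 = 228.8 kg VSS/d.
R_O = Q·(S₀ − S) − 1.42·P_X = 1492 − 1.42 × 228.8 = 1167 kg O₂/d.

R_O ≈ 1170 kg O₂/d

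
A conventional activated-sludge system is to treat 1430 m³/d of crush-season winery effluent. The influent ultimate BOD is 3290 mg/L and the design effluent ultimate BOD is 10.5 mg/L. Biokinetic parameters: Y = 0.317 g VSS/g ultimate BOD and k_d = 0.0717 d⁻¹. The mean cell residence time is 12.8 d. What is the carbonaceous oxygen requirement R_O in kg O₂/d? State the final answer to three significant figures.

Y_obs = Y / (1 + k_d θ_c) = 0.317 / (1 + 0.0717 × 12.8) = 0.317 / 1.918 = 0.1653.
Mass of ultimate BOD removed per day: Q(S₀ − S) = 1430 × 3280 g/m³ = 4690 kg/d.
Net sludge production P_X = 0.1653 × 4690 = 775.2 kg VSS/d.
R_O = Q·ΔS − 1.42 P_X = 4690 − 1101 = 3589 kg O₂/d.

R_O ≈ 3590 kg O₂/d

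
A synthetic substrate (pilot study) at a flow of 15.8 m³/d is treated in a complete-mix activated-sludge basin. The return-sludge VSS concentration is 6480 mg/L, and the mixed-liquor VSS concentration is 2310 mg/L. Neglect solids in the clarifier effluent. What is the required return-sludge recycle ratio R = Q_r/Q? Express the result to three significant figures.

R = Q_r/Q = X/(X_r − X) = 2310 / (6480 − 2310) = 0.5540.

R ≈ 0.554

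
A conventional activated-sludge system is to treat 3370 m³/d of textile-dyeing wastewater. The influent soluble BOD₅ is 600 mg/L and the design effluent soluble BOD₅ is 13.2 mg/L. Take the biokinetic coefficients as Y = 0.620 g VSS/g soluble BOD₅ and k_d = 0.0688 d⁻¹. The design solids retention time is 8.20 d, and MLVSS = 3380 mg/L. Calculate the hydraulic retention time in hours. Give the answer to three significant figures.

τ ≈ 13.5 h

Steady-state biomass mass balance: V·X·(1 + k_d·θ_c) = Y·Q·(S₀ − S)·θ_c, so V = 0.620 × 3370 × (600 − 13.2) × 8.20 / [3380 × (1 + 0.0688 × 8.20)] = 1.01×10^7 / 5287 = 1902 m³.
τ = V/Q = 1902/3370 = 0.5643 d, or 13.54 h.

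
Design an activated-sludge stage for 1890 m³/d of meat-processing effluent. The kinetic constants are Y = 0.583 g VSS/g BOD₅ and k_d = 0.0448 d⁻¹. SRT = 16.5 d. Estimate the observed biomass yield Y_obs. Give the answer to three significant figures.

Y_obs ≈ 0.335 g VSS/g BOD₅

Correct the yield for decay: Y_obs = Y/(1 + k_d θ_c) = 0.583 / (1 + 0.0448 × 16.5) = 0.583 / 1.739 = 0.3352.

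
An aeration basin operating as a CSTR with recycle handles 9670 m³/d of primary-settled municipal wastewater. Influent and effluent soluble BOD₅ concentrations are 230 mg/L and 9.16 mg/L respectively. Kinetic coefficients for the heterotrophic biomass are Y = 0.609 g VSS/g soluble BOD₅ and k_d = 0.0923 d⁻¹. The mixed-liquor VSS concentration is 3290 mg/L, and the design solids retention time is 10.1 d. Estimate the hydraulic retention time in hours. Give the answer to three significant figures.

τ ≈ 5.13 h

From the SRT design equation V = Y Q (S₀−S) θ_c / [X (1 + k_d θ_c)] = 0.609 × 9670 × (230 − 9.16) × 10.1 / [3290 × (1 + 0.0923 × 10.1)] = 1.31×10^7 / 6357 = 2066 m³.
HRT = V/Q = 2066 m³ / 9670 m³·d⁻¹ = 0.2137 d × 24 = 5.128 h.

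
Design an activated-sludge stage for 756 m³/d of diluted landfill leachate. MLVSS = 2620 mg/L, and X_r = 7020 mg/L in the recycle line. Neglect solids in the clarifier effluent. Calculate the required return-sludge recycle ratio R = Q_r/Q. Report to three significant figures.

R ≈ 0.595

Solids balance on the clarifier gives (1+R)X = R·X_r, so R = X/(X_r − X) = 2620 / (7020 − 2620) = 0.5955.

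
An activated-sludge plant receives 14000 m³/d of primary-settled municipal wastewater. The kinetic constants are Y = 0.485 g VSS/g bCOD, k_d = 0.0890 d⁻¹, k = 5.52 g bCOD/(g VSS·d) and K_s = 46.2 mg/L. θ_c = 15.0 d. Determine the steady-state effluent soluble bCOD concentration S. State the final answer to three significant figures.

S ≈ 2.85 mg/L

For a completely mixed reactor with recycle the Lawrence–McCarty relation gives S = K_s·(1 + k_d·θ_c) / [θ_c·(Y·k − k_d) − 1] = 46.2 × (1 + 0.0890 × 15.0) / [15.0 × (0.485 × 5.52 − 0.0890) − 1] = 107.9 / 37.82 = 2.852 mg/L.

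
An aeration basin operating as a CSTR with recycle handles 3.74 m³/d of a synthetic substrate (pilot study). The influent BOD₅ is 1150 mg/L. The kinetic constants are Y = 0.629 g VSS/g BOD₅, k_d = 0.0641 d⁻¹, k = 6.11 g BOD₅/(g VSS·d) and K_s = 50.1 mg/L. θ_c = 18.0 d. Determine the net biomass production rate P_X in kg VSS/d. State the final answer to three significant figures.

P_X ≈ 1.25 kg VSS/d

From the Monod/SRT balance for a CMAS, S = K_s·(1+k_d θ_c)/[θ_c·(Y k − k_d) − 1] = 50.1 × (1 + 0.0641 × 18.0) / [18.0 × (0.629 × 6.11 − 0.0641) − 1] = 107.9 / 67.02 = 1.610 mg/L.
Correct the yield for decay: Y_obs = Y/(1 + k_d θ_c) = 0.629 / (1 + 0.0641 × 18.0) = 0.629 / 2.154 = 0.2920.
Mass of BOD₅ removed per day: Q(S₀ − S) = 3.74 × 1148 g/m³ = 4.295 kg/d.
P_X = Y_obs · Q(S₀ − S) = 0.2920 × 4.295 = 1.254 kg VSS/d.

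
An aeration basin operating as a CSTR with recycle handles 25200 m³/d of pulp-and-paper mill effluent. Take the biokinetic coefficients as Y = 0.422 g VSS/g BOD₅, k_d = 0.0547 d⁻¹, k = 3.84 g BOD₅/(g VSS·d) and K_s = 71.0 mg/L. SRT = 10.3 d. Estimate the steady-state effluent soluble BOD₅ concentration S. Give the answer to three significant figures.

From the Monod/SRT balance for a CMAS, S = K_s·(1+k_d θ_c)/[θ_c·(Y k − k_d) − 1] = 71.0 × (1 + 0.0547 × 10.3) / [10.3 × (0.422 × 3.84 − 0.0547) − 1] = 111.0 / 15.13 = 7.338 mg/L.

S ≈ 7.34 mg/L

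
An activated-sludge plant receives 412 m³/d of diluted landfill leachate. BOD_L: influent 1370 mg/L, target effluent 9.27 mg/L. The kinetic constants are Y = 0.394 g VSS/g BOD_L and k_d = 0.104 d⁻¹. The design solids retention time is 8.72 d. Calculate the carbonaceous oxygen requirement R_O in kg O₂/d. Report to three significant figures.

R_O ≈ 396 kg O₂/d

The observed yield is Y_obs = Y/(1 + k_d·θ_c) = 0.394 / (1 + 0.104 × 8.72) = 0.394 / 1.907 = 0.2066 g VSS per g BOD_L removed.
Substrate removed = Q·(S₀ − S) = 412 m³/d × (1370 − 9.27) g/m³ = 5.61×10^5 g/d = 560.6 kg/d.
Biomass synthesised: P_X = Y_obs × 560.6 = 115.8 kg VSS/d.
R_O = Q·(S₀ − S) − 1.42·P_X = 560.6 − 1.42 × 115.8 = 396.1 kg O₂/d.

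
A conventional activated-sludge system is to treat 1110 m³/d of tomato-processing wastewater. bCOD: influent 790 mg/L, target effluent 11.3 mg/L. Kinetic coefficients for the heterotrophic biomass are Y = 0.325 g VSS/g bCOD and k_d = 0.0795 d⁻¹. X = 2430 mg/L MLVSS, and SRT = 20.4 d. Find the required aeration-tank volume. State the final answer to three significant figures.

V ≈ 899 m³

Rearranging the biomass balance for a CMAS with decay, V = Y·Q·ΔS·θ_c / [X·(1+k_d θ_c)] = 0.325 × 1110 × (790 − 11.3) × 20.4 / [2430 × (1 + 0.0795 × 20.4)] = 5.73×10^6 / 6371 = 899.5 m³.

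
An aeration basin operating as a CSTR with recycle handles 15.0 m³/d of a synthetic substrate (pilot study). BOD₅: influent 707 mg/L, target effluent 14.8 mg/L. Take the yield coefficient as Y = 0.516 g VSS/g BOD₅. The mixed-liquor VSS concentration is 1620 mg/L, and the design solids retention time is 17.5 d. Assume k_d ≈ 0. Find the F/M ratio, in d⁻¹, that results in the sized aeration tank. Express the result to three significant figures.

F/M ≈ 0.113 d⁻¹

With k_d = 0 the design equation reduces to V = Y Q (S₀−S) θ_c / X = 0.516 × 15.0 × (707 − 14.8) × 17.5 / 1620 = 57.88 m³.
F/M = Q·S₀ / (V·X) = 15.0 × 707 / (57.88 × 1620) = 0.1131 g BOD₅·(g VSS·d)⁻¹.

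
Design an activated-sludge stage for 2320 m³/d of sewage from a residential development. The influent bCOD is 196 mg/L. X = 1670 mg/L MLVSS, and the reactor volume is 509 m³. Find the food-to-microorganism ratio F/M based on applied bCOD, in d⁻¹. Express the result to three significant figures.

F/M ≈ 0.535 d⁻¹

F/M = Q·S₀ / (V·X) = 2320 × 196 / (509.0 × 1670) = 0.5349 g bCOD·(g VSS·d)⁻¹.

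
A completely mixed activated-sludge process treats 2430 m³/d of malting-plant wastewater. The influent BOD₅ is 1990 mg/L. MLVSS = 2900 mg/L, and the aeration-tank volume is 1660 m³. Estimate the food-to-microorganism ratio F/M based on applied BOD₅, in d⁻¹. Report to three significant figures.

F/M ≈ 1.00 d⁻¹

Food-to-microorganism ratio F/M = Q S₀ / (V X) = 2430 × 1990 / (1660 × 2900) = 1.005 d⁻¹.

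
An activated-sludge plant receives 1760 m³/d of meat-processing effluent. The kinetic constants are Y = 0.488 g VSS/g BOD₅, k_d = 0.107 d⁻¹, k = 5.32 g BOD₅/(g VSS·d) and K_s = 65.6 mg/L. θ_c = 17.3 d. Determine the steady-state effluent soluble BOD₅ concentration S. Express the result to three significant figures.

For a completely mixed reactor with recycle the Lawrence–McCarty relation gives S = K_s·(1 + k_d·θ_c) / [θ_c·(Y·k − k_d) − 1] = 65.6 × (1 + 0.107 × 17.3) / [17.3 × (0.488 × 5.32 − 0.107) − 1] = 187.0 / 42.06 = 4.447 mg/L.

S ≈ 4.45 mg/L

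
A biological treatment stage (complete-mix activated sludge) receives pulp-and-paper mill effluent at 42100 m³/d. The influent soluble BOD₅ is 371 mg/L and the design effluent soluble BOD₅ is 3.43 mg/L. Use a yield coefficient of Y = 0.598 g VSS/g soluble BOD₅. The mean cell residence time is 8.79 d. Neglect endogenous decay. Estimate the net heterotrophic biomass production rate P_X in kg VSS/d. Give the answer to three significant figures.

P_X ≈ 9250 kg VSS/d

Since k_d ≈ 0, Y_obs = Y = 0.598 g VSS/g soluble BOD₅.
ΔS = 371 − 3.43 = 367.6 mg/L, so the substrate removal rate is 42100 × 367.6/1000 = 15475 kg soluble BOD₅/d.
Biomass produced: P_X = Y_obs·Q·ΔS = 0.5980 × 15475 ≈ 9254 kg VSS/d.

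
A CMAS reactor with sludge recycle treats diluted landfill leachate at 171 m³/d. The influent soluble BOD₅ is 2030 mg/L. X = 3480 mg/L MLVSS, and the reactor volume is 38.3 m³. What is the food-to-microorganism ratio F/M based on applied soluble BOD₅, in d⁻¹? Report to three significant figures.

F/M ≈ 2.60 d⁻¹

F/M = applied load / biomass = Q·S₀/(V·X) = 171 × 2030 / (38.30 × 3480) = 2.604 d⁻¹.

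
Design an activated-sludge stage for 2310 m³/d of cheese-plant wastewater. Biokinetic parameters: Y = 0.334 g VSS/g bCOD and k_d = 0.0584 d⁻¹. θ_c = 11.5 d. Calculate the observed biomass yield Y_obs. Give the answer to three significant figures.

Y_obs ≈ 0.200 g VSS/g bCOD

The observed yield is Y_obs = Y/(1 + k_d·θ_c) = 0.334 / (1 + 0.0584 × 11.5) = 0.334 / 1.672 = 0.1998 g VSS per g bCOD removed.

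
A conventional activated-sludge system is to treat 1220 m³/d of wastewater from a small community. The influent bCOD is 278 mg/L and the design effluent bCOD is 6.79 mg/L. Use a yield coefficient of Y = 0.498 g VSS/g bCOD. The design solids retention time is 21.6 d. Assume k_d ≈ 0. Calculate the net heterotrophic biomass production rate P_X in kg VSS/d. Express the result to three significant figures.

No decay correction is needed, so Y_obs = Y = 0.498.
Substrate removed = Q·(S₀ − S) = 1220 m³/d × (278 − 6.79) g/m³ = 3.31×10^5 g/d = 330.9 kg/d.
P_X = Y_obs · Q(S₀ − S) = 0.4980 × 330.9 = 164.8 kg VSS/d.

P_X ≈ 165 kg VSS/d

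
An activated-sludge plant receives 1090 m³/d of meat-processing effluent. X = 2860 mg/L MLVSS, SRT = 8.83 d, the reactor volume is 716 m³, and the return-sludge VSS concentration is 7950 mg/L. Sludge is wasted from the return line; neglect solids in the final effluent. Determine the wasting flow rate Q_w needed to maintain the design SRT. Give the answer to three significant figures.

Q_w = (V·X)/(θ_c X_r) = 716.0 × 2860 / (8.83 × 7950) = 29.17 m³/d.

Q_w ≈ 29.2 m³/d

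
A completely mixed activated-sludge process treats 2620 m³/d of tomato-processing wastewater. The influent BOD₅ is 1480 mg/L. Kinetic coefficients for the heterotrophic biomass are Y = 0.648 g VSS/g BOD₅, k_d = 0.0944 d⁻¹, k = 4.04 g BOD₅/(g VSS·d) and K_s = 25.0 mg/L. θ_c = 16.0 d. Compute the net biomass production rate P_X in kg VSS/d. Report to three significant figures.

For a completely mixed reactor with recycle the Lawrence–McCarty relation gives S = K_s·(1 + k_d·θ_c) / [θ_c·(Y·k − k_d) − 1] = 25.0 × (1 + 0.0944 × 16.0) / [16.0 × (0.648 × 4.04 − 0.0944) − 1] = 62.76 / 39.38 = 1.594 mg/L.
Observed yield with endogenous decay: Y_obs = Y / (1 + k_d·θ_c) = 0.648 / (1 + 0.0944 × 16.0) = 0.648 / 2.510 = 0.2581 g VSS/g BOD₅.
ΔS = 1480 − 1.59 = 1478 mg/L, so the substrate removal rate is 2620 × 1478/1000 = 3873 kg BOD₅/d.
Biomass produced: P_X = Y_obs·Q·ΔS = 0.2581 × 3873 ≈ 999.8 kg VSS/d.

P_X ≈ 1000 kg VSS/d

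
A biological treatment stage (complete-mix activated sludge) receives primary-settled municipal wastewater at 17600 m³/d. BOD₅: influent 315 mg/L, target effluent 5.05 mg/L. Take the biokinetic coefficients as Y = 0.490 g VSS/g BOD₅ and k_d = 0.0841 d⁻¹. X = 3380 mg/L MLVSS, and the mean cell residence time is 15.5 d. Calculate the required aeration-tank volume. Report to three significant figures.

From the SRT design equation V = Y Q (S₀−S) θ_c / [X (1 + k_d θ_c)] = 0.490 × 17600 × (315 − 5.05) × 15.5 / [3380 × (1 + 0.0841 × 15.5)] = 4.14×10^7 / 7786 = 5321 m³.

V ≈ 5320 m³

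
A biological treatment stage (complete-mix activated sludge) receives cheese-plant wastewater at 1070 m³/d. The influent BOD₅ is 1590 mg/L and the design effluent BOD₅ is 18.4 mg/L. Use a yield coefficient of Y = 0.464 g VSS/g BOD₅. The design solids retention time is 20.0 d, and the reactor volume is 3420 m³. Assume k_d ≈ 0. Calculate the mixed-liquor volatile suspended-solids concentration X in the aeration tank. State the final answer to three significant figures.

X ≈ 4560 mg/L

Without decay, X = Y Q (S₀−S) θ_c / V = 0.464 × 1070 × (1590 − 18.4) × 20.0 / 3420 = 4563 mg/L.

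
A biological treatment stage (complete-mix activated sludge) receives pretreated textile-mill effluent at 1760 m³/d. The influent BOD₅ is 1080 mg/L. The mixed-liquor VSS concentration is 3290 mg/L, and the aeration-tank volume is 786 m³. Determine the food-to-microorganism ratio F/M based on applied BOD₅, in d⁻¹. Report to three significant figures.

F/M = Q·S₀ / (V·X) = 1760 × 1080 / (786.0 × 3290) = 0.7351 g BOD₅·(g VSS·d)⁻¹.

F/M ≈ 0.735 d⁻¹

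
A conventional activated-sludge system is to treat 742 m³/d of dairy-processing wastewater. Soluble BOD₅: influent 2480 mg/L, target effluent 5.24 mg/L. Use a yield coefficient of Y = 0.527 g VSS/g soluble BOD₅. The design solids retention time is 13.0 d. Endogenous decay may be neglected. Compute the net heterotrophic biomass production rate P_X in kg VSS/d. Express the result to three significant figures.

With endogenous decay neglected, the observed yield equals the true yield: Y_obs = Y = 0.527 g VSS/g soluble BOD₅.
Mass of soluble BOD₅ removed per day: Q(S₀ − S) = 742 × 2475 g/m³ = 1836 kg/d.
P_X = Y_obs · Q(S₀ − S) = 0.5270 × 1836 = 967.7 kg VSS/d.

P_X ≈ 968 kg VSS/d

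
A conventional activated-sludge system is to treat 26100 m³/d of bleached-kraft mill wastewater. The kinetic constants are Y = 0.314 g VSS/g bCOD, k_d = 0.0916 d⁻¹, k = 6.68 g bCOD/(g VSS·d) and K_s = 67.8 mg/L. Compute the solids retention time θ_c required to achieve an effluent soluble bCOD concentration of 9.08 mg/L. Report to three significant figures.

θ_c ≈ 6.40 d

From 1/θ_c = Y·k·S/(K_s + S) − k_d: Y·k·S/(K_s+S) = 0.314 × 6.68 × 9.08 / (67.8 + 9.08) = 0.2477 d⁻¹.
θ_c = 1/(μ − k_d) = 1/(0.2477 − 0.0916) = 1/0.1561 = 6.405 d.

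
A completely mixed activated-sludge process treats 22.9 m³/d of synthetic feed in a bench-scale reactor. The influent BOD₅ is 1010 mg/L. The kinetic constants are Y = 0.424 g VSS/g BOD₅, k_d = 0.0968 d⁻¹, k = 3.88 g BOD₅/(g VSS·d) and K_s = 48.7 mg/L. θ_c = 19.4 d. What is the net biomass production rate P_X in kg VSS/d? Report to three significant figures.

P_X ≈ 3.39 kg VSS/d

From the Monod/SRT balance for a CMAS, S = K_s·(1+k_d θ_c)/[θ_c·(Y k − k_d) − 1] = 48.7 × (1 + 0.0968 × 19.4) / [19.4 × (0.424 × 3.88 − 0.0968) − 1] = 140.2 / 29.04 = 4.827 mg/L.
Correct the yield for decay: Y_obs = Y/(1 + k_d θ_c) = 0.424 / (1 + 0.0968 × 19.4) = 0.424 / 2.878 = 0.1473.
Substrate removed = Q·(S₀ − S) = 22.9 m³/d × (1010 − 4.83) g/m³ = 2.3×10^4 g/d = 23.02 kg/d.
Biomass produced: P_X = Y_obs·Q·ΔS = 0.1473 × 23.02 ≈ 3.391 kg VSS/d.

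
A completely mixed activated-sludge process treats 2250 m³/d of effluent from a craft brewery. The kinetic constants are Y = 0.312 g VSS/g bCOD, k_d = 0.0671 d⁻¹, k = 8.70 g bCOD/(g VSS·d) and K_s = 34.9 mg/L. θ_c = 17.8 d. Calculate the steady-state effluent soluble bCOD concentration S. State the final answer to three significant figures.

S ≈ 1.66 mg/L

From the Monod/SRT balance for a CMAS, S = K_s·(1+k_d θ_c)/[θ_c·(Y k − k_d) − 1] = 34.9 × (1 + 0.0671 × 17.8) / [17.8 × (0.312 × 8.70 − 0.0671) − 1] = 76.58 / 46.12 = 1.660 mg/L.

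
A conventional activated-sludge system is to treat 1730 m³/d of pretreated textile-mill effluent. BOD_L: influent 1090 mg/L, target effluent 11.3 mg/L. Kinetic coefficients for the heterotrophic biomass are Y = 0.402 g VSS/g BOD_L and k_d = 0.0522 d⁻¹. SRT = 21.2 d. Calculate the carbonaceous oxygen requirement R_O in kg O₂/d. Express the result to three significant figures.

R_O ≈ 1360 kg O₂/d

The observed yield is Y_obs = Y/(1 + k_d·θ_c) = 0.402 / (1 + 0.0522 × 21.2) = 0.402 / 2.107 = 0.1908 g VSS per g BOD_L removed.
Substrate removed = Q·(S₀ − S) = 1730 m³/d × (1090 − 11.3) g/m³ = 1.87×10^6 g/d = 1866 kg/d.
P_X = Y_obs·Q·(S₀ − S) = 0.1908 × 1866 = 356.1 kg VSS/d.
R_O = Q·(S₀ − S) − 1.42·P_X = 1866 − 1.42 × 356.1 = 1360 kg O₂/d.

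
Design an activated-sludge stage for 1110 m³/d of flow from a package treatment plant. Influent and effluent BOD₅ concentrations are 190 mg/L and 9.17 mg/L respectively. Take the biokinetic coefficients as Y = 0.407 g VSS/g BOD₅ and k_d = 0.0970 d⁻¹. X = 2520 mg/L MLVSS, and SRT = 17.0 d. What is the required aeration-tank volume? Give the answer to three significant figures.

Steady-state biomass mass balance: V·X·(1 + k_d·θ_c) = Y·Q·(S₀ − S)·θ_c, so V = 0.407 × 1110 × (190 − 9.17) × 17.0 / [2520 × (1 + 0.0970 × 17.0)] = 1.39×10^6 / 6675 = 208.0 m³.

V ≈ 208 m³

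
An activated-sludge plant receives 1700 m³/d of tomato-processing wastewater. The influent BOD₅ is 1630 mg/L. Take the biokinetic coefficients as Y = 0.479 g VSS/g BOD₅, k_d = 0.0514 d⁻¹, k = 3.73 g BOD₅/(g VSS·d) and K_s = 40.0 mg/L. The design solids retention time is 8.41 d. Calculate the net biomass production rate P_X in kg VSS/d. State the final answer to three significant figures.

P_X ≈ 924 kg VSS/d

From the Monod/SRT balance for a CMAS, S = K_s·(1+k_d θ_c)/[θ_c·(Y k − k_d) − 1] = 40.0 × (1 + 0.0514 × 8.41) / [8.41 × (0.479 × 3.73 − 0.0514) − 1] = 57.29 / 13.59 = 4.215 mg/L.
Correct the yield for decay: Y_obs = Y/(1 + k_d θ_c) = 0.479 / (1 + 0.0514 × 8.41) = 0.479 / 1.432 = 0.3344.
Substrate removed = Q·(S₀ − S) = 1700 m³/d × (1630 − 4.21) g/m³ = 2.76×10^6 g/d = 2764 kg/d.
P_X = Y_obs · Q(S₀ − S) = 0.3344 × 2764 = 924.3 kg VSS/d.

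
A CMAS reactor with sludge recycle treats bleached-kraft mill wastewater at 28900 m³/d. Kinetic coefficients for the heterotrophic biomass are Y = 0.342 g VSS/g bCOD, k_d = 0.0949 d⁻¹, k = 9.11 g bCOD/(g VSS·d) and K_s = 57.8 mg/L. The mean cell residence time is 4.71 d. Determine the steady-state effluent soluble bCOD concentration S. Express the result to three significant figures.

From the Monod/SRT balance for a CMAS, S = K_s·(1+k_d θ_c)/[θ_c·(Y k − k_d) − 1] = 57.8 × (1 + 0.0949 × 4.71) / [4.71 × (0.342 × 9.11 − 0.0949) − 1] = 83.64 / 13.23 = 6.323 mg/L.

S ≈ 6.32 mg/L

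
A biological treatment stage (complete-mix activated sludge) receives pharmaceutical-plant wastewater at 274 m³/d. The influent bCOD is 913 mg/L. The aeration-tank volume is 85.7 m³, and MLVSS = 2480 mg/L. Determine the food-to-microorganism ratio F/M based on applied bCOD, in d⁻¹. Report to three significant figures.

F/M = Q·S₀ / (V·X) = 274 × 913 / (85.70 × 2480) = 1.177 g bCOD·(g VSS·d)⁻¹.

F/M ≈ 1.18 d⁻¹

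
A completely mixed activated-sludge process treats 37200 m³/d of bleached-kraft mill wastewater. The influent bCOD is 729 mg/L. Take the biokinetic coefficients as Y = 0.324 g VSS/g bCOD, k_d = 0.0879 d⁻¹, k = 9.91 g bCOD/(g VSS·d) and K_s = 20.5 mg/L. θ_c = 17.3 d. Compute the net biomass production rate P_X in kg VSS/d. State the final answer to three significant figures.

P_X ≈ 3480 kg VSS/d

For a completely mixed reactor with recycle the Lawrence–McCarty relation gives S = K_s·(1 + k_d·θ_c) / [θ_c·(Y·k − k_d) − 1] = 20.5 × (1 + 0.0879 × 17.3) / [17.3 × (0.324 × 9.91 − 0.0879) − 1] = 51.67 / 53.03 = 0.9745 mg/L.
Observed yield with endogenous decay: Y_obs = Y / (1 + k_d·θ_c) = 0.324 / (1 + 0.0879 × 17.3) = 0.324 / 2.521 = 0.1285 g VSS/g bCOD.
Mass of bCOD removed per day: Q(S₀ − S) = 37200 × 728.0 g/m³ = 27083 kg/d.
So the net sludge growth is P_X = 0.1285 × 27083 = 3481 kg VSS/d.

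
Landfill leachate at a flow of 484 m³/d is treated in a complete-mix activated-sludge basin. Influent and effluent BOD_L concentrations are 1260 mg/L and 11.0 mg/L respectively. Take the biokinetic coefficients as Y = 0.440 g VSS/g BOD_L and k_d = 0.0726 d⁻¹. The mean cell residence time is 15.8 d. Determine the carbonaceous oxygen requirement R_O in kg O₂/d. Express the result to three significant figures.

R_O ≈ 429 kg O₂/d

Observed yield with endogenous decay: Y_obs = Y / (1 + k_d·θ_c) = 0.440 / (1 + 0.0726 × 15.8) = 0.440 / 2.147 = 0.2049 g VSS/g BOD_L.
ΔS = 1260 − 11.0 = 1249 mg/L, so the substrate removal rate is 484 × 1249/1000 = 604.5 kg BOD_L/d.
Net sludge production P_X = 0.2049 × 604.5 = 123.9 kg VSS/d.
R_O = Q·ΔS − 1.42 P_X = 604.5 − 175.9 = 428.6 kg O₂/d.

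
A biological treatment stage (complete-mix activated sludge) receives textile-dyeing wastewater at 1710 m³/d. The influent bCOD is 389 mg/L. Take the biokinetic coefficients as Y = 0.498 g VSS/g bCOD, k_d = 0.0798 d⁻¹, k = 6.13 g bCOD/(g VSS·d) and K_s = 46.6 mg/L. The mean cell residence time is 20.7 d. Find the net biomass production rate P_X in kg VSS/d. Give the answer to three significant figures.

P_X ≈ 124 kg VSS/d

Effluent substrate depends only on kinetics and SRT: S = K_s(1 + k_d θ_c) / [θ_c(Yk − k_d) − 1] = 46.6 × (1 + 0.0798 × 20.7) / [20.7 × (0.498 × 6.13 − 0.0798) − 1] = 123.6 / 60.54 = 2.041 mg/L.
Correct the yield for decay: Y_obs = Y/(1 + k_d θ_c) = 0.498 / (1 + 0.0798 × 20.7) = 0.498 / 2.652 = 0.1878.
Substrate removed = Q·(S₀ − S) = 1710 m³/d × (389 − 2.04) g/m³ = 6.62×10^5 g/d = 661.7 kg/d.
Net biomass production P_X = Y_obs × Q·(S₀ − S) = 0.1878 × 661.7 = 124.3 kg VSS/d.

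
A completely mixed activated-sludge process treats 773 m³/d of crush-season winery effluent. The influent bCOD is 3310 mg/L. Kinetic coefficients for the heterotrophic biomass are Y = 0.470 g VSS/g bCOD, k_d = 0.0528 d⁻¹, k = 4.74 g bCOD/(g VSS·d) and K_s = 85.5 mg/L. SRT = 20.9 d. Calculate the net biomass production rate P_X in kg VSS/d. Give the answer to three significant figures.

P_X ≈ 571 kg VSS/d

From the Monod/SRT balance for a CMAS, S = K_s·(1+k_d θ_c)/[θ_c·(Y k − k_d) − 1] = 85.5 × (1 + 0.0528 × 20.9) / [20.9 × (0.470 × 4.74 − 0.0528) − 1] = 179.9 / 44.46 = 4.045 mg/L.
Observed yield with endogenous decay: Y_obs = Y / (1 + k_d·θ_c) = 0.470 / (1 + 0.0528 × 20.9) = 0.470 / 2.104 = 0.2234 g VSS/g bCOD.
Q·(S₀ − S) = 773 × (3310 − 4.05) × 10⁻³ = 2555 kg/d removed.
Biomass produced: P_X = Y_obs·Q·ΔS = 0.2234 × 2555 ≈ 571.0 kg VSS/d.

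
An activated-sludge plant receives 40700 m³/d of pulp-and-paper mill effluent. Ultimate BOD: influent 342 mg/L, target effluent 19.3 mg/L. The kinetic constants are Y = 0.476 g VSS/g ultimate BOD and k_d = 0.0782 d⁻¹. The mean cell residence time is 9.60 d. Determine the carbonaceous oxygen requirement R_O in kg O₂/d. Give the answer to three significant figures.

Y_obs = Y / (1 + k_d θ_c) = 0.476 / (1 + 0.0782 × 9.60) = 0.476 / 1.751 = 0.2719.
Mass of ultimate BOD removed per day: Q(S₀ − S) = 40700 × 322.7 g/m³ = 13134 kg/d.
Net sludge production P_X = 0.2719 × 13134 = 3571 kg VSS/d.
Carbonaceous O₂ demand = substrate oxidised − cell-mass equivalent = 13134 − 1.42 × 3571 = 8063 kg O₂/d.

R_O ≈ 8060 kg O₂/d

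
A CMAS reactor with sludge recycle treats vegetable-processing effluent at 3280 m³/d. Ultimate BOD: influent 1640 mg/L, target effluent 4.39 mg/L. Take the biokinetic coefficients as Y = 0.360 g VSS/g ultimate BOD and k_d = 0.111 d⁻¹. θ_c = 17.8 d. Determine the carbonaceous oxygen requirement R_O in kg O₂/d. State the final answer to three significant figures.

R_O ≈ 4440 kg O₂/d

Correct the yield for decay: Y_obs = Y/(1 + k_d θ_c) = 0.360 / (1 + 0.111 × 17.8) = 0.360 / 2.976 = 0.1210.
Mass of ultimate BOD removed per day: Q(S₀ − S) = 3280 × 1636 g/m³ = 5365 kg/d.
Net sludge production P_X = 0.1210 × 5365 = 649.0 kg VSS/d.
Carbonaceous O₂ demand = substrate oxidised − cell-mass equivalent = 5365 − 1.42 × 649.0 = 4443 kg O₂/d.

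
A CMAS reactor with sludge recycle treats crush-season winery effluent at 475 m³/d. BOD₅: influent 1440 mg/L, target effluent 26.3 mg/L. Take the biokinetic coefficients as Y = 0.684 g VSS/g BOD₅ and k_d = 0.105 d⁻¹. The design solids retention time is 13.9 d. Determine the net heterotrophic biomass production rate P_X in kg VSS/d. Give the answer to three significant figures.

P_X ≈ 187 kg VSS/d

Y_obs = Y / (1 + k_d θ_c) = 0.684 / (1 + 0.105 × 13.9) = 0.684 / 2.460 = 0.2781.
Q·(S₀ − S) = 475 × (1440 − 26.3) × 10⁻³ = 671.5 kg/d removed.
So the net sludge growth is P_X = 0.2781 × 671.5 = 186.7 kg VSS/d.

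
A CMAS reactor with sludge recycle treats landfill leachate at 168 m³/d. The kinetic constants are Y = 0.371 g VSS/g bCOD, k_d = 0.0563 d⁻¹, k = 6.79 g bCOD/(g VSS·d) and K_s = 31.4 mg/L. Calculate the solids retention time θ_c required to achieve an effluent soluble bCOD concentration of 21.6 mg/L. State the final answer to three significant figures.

θ_c ≈ 1.03 d

At the target effluent, Y k S/(K_s+S) = 0.371×6.79×21.6/53.00 = 1.027 d⁻¹.
1/θ_c = 1.027 − 0.0563 = 0.9703 d⁻¹, so θ_c = 1.031 d.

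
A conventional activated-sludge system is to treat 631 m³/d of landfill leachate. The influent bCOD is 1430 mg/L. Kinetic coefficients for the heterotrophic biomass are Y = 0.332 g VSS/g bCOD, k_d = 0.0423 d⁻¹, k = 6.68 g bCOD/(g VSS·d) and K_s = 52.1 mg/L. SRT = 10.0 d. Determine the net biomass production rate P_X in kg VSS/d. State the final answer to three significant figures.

P_X ≈ 210 kg VSS/d

For a completely mixed reactor with recycle the Lawrence–McCarty relation gives S = K_s·(1 + k_d·θ_c) / [θ_c·(Y·k − k_d) − 1] = 52.1 × (1 + 0.0423 × 10.0) / [10.0 × (0.332 × 6.68 − 0.0423) − 1] = 74.14 / 20.75 = 3.572 mg/L.
The observed yield is Y_obs = Y/(1 + k_d·θ_c) = 0.332 / (1 + 0.0423 × 10.0) = 0.332 / 1.423 = 0.2333 g VSS per g bCOD removed.
ΔS = 1430 − 3.57 = 1426 mg/L, so the substrate removal rate is 631 × 1426/1000 = 900.1 kg bCOD/d.
P_X = Y_obs · Q(S₀ − S) = 0.2333 × 900.1 = 210.0 kg VSS/d.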